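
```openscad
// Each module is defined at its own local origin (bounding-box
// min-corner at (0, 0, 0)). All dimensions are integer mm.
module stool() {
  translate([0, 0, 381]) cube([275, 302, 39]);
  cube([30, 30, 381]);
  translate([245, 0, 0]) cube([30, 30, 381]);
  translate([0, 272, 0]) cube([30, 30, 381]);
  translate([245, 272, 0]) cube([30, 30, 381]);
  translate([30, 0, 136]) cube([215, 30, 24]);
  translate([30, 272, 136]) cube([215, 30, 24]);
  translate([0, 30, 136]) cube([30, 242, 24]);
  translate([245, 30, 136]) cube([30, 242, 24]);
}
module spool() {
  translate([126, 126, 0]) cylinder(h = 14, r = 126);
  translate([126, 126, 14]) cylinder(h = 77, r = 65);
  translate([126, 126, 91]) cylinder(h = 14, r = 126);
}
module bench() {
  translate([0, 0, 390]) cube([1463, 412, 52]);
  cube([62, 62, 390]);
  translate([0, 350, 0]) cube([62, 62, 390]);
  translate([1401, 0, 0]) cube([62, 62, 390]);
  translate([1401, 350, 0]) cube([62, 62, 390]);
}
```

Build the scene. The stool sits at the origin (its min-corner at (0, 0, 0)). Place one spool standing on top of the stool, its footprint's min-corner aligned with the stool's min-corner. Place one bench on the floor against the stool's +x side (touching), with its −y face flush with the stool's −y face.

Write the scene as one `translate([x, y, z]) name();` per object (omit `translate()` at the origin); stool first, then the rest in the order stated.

stool();
translate([0, 0, 420]) spool();
translate([275, 0, 0]) bench();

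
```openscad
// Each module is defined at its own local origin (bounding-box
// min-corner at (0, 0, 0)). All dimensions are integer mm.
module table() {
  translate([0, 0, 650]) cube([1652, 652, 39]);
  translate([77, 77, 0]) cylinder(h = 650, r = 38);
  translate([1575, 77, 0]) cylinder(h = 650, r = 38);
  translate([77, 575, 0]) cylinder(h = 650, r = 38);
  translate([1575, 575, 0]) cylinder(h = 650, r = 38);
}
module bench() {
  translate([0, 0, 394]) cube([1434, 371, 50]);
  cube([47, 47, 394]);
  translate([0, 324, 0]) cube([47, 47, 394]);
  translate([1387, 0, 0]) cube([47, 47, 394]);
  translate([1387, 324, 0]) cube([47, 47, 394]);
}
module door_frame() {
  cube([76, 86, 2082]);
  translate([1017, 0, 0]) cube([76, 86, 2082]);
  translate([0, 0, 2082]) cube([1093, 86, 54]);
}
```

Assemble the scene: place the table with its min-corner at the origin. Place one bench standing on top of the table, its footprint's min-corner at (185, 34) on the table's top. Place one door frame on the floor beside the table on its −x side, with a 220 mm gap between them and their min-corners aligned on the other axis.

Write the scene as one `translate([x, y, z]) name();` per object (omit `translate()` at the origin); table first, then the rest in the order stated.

table();
translate([185, 34, 689]) bench();
translate([-1313, 0, 0]) door_frame();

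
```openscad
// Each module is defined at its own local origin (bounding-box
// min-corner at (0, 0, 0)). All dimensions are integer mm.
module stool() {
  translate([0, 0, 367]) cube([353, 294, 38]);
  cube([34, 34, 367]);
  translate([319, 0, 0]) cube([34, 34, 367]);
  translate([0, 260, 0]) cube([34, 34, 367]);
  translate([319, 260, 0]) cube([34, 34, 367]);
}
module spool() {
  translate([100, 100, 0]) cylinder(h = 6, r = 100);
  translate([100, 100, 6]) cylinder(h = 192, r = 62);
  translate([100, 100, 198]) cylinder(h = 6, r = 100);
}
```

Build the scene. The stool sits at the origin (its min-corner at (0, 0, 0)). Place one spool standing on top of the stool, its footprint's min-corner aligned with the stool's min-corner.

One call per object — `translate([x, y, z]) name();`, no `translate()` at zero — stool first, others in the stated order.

stool();
translate([0, 0, 405]) spool();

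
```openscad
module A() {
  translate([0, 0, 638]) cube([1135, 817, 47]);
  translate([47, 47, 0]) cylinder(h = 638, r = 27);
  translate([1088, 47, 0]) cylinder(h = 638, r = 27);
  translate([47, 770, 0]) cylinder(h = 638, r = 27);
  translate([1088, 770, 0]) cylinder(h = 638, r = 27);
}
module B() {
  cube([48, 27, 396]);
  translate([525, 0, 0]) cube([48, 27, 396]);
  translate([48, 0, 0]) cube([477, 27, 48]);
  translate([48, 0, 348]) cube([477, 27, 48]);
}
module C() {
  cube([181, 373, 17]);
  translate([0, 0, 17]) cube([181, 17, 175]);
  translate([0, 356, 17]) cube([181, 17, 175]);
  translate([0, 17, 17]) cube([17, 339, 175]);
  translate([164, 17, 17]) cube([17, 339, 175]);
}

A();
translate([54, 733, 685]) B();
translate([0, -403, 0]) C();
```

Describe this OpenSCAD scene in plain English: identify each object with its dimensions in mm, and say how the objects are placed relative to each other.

A is a table: top 1135 mm (x) × 817 mm (y), 47 mm thick, upper face at z = 685 mm, on four round legs of 54 mm diameter, each leg's bounding box inset 20 mm from the nearest pair of top edges, running from z = 0 to the bottom of the top.

B is a picture frame with a 477×300 mm rectangular opening (x by z) and a uniform 48 mm border on every side. Frame depth is 27 mm along y. It is built from two vertical stiles running the full outside height and two horizontal rails spanning the gap between the stiles.

C is an open storage box with external size 181×373×192 mm and wall thickness 17 mm (the base is also 17 mm thick). The base covers the whole footprint; the four walls stand on the base, with the y-facing walls full-width and the x-facing walls fitting between their inner faces.

The picture frame is on top of the table. The open box is on the floor beside the table on its −y side.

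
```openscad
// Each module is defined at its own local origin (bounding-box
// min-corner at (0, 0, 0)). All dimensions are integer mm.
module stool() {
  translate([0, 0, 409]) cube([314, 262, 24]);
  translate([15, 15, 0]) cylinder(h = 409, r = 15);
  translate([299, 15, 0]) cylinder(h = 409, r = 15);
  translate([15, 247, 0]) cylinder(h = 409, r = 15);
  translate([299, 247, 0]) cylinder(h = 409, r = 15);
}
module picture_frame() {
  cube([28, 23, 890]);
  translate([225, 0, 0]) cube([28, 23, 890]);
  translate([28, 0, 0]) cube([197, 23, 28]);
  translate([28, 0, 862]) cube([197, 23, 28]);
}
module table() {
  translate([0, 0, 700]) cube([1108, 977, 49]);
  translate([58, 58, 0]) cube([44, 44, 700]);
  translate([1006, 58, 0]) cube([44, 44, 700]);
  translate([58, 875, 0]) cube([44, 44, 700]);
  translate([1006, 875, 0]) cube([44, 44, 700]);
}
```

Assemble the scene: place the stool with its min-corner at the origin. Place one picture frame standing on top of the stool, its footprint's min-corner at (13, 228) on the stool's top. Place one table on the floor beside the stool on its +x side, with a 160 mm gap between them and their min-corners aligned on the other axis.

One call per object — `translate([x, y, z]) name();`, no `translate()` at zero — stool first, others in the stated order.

stool();
translate([13, 228, 433]) picture_frame();
translate([474, 0, 0]) table();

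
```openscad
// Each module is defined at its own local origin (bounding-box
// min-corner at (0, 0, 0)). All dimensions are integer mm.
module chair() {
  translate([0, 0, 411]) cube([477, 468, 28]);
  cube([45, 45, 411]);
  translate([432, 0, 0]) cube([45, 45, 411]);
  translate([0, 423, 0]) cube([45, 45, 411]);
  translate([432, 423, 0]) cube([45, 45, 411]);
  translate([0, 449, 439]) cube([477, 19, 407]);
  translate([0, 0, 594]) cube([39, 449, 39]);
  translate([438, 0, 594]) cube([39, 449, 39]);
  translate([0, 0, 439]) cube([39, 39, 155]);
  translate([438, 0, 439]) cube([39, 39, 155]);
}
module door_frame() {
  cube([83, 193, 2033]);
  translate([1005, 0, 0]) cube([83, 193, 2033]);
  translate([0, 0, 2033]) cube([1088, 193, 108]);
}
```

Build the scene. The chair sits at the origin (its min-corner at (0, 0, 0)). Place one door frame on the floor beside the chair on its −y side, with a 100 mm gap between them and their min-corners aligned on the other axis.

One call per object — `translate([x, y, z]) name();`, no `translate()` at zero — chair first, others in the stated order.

chair();
translate([0, -293, 0]) door_frame();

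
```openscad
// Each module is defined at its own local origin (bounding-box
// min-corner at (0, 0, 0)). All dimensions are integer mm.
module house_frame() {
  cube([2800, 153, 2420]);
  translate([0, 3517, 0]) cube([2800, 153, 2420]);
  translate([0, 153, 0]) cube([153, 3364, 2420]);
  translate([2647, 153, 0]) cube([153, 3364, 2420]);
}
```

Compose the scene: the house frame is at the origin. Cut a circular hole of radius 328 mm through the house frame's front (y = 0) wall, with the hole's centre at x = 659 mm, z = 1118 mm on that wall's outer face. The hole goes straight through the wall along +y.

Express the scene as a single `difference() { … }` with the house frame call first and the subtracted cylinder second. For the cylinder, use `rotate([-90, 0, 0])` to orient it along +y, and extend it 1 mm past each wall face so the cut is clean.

difference() {
  house_frame();
  translate([659, -1, 1118]) rotate([-90, 0, 0]) cylinder(h = 155, r = 328);
}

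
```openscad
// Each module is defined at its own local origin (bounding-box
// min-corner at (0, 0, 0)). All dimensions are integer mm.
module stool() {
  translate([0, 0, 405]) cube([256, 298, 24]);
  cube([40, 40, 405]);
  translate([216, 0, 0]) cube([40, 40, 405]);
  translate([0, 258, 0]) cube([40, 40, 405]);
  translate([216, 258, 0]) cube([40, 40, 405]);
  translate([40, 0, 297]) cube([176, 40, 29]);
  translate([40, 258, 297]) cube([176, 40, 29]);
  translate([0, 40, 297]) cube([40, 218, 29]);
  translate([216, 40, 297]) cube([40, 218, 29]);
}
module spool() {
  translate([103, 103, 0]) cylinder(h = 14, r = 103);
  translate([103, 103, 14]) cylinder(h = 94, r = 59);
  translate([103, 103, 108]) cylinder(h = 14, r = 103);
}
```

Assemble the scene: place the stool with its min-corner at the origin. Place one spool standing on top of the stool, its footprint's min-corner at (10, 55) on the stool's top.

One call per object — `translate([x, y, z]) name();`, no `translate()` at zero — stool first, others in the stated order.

stool();
translate([10, 55, 429]) spool();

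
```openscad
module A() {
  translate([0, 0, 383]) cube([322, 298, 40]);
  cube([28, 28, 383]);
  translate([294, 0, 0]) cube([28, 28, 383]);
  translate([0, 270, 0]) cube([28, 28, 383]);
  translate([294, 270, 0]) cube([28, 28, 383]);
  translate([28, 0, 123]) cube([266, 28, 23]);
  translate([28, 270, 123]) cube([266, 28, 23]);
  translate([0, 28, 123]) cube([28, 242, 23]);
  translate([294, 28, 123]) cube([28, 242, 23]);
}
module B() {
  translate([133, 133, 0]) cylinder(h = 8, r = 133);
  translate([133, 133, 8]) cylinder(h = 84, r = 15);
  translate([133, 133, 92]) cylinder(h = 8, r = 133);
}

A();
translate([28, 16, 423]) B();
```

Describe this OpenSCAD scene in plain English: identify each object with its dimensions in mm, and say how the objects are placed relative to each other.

A is a four-legged stool. The seat is 322×298 mm, 40 mm thick, top at z = 423 mm. It stands on four square legs, each 28×28 mm in cross-section, from z = 0 to the seat underside, each flush with a corner of the seat. Four stretchers, 28 mm wide and 23 mm tall, connect adjacent legs with their undersides at z = 123 mm, each running between the inner faces of the legs it joins and aligned with the legs' outer faces on the other axis.

B is a spool: two coaxial disc flanges of radius 133 mm and thickness 8 mm, joined by a core cylinder of radius 15 mm and height 84 mm. The lower flange rests on z = 0 and the three cylinders share a vertical axis.

The spool is on top of the stool, centred.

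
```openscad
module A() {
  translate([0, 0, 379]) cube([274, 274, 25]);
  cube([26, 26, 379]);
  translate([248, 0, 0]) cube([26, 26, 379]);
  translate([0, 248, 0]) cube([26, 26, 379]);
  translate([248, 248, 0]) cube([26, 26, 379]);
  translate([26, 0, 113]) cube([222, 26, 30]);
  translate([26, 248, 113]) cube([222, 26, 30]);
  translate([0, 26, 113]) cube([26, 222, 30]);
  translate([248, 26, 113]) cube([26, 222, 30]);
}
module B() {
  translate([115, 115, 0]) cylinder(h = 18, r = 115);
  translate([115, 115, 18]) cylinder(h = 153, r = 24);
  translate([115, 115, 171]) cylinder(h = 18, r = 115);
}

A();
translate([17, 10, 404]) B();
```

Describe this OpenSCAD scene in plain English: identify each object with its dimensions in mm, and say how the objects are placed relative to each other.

A is a simple wooden stool: a rectangular seat 274 mm (x) by 274 mm (y), 25 mm thick, top face at z = 404 mm, on four square legs, each 26×26 mm in cross-section. The legs rest on z = 0, each flush with a corner of the seat. Four stretchers, 26 mm wide and 30 mm tall, connect adjacent legs with their undersides at z = 113 mm, each running between the inner faces of the legs it joins and aligned with the legs' outer faces on the other axis.

B is a spool: two coaxial disc flanges of radius 115 mm and thickness 18 mm, joined by a core cylinder of radius 24 mm and height 153 mm. The lower flange rests on z = 0 and the three cylinders share a vertical axis.

The spool is on top of the stool.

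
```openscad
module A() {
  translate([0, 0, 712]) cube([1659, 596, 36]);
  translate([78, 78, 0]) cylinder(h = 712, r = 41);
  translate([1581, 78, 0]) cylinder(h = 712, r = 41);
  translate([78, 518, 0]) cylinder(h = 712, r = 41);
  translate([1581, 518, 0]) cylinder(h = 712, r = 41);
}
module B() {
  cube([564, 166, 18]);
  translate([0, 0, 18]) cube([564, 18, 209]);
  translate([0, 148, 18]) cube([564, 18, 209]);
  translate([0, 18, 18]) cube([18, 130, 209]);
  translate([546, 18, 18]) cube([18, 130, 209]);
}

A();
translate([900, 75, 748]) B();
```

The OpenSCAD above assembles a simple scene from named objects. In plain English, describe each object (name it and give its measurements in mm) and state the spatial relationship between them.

A is a rectangular dining table. The top is 1659×596×36 mm with its upper surface at z = 748 mm. It stands on four round legs of 82 mm diameter, each leg's bounding box inset 37 mm from the nearest pair of top edges, running from the floor to the underside of the top.

B is an open storage box with external size 564×166×227 mm and wall thickness 18 mm (the base is also 18 mm thick). The base covers the whole footprint; the four walls stand on the base, with the y-facing walls full-width and the x-facing walls fitting between their inner faces.

The open box is on top of the table.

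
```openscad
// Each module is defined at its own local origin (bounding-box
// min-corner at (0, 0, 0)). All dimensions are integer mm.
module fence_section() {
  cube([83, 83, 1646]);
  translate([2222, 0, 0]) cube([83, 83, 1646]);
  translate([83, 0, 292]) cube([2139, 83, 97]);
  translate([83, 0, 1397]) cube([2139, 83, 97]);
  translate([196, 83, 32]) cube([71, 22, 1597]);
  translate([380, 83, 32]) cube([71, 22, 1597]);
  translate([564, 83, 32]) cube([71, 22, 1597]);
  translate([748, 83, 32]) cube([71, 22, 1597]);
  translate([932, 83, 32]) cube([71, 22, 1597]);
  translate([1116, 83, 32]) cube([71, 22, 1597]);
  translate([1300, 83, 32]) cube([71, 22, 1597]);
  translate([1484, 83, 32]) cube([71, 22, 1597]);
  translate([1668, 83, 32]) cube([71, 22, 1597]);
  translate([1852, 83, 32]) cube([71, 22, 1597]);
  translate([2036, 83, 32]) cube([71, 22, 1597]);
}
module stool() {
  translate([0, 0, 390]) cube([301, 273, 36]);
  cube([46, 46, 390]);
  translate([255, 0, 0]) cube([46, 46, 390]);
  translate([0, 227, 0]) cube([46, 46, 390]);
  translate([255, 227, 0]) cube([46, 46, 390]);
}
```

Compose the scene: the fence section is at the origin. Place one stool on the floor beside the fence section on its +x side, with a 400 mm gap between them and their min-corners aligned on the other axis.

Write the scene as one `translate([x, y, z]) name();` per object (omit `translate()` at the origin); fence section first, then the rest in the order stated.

fence_section();
translate([2705, 0, 0]) stool();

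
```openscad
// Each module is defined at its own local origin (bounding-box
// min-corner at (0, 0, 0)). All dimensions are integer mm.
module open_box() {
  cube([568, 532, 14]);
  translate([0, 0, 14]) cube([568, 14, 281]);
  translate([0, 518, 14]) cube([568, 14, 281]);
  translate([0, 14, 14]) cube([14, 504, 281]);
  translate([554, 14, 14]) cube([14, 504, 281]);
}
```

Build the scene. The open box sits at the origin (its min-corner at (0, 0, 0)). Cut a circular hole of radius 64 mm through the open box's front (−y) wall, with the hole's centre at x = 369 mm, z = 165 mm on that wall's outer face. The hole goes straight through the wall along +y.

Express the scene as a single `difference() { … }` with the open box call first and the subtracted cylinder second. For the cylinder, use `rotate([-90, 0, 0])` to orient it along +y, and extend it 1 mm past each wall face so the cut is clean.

difference() {
  open_box();
  translate([369, -1, 165]) rotate([-90, 0, 0]) cylinder(h = 16, r = 64);
}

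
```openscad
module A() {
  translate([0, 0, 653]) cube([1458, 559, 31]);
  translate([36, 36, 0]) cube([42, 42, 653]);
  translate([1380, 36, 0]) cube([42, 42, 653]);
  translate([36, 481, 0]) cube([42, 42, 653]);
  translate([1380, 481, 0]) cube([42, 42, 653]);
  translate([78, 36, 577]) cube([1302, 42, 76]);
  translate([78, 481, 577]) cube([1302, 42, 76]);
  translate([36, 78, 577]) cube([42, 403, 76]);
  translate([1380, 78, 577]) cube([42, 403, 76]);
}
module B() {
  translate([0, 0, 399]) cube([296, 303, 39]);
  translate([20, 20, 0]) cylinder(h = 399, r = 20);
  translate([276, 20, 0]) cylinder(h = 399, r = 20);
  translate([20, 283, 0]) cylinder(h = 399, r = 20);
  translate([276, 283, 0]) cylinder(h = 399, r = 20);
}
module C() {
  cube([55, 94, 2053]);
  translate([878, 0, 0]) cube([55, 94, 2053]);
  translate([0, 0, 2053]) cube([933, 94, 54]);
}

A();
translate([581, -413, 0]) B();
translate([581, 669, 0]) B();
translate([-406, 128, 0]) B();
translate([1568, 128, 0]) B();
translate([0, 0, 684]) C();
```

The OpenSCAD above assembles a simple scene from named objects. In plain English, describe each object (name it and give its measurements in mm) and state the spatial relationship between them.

A is a rectangular dining table. The top is 1458×559×31 mm with its upper surface at z = 684 mm. It stands on four 42×42 mm square legs, each inset 36 mm from the nearest pair of top edges, running from the floor to the underside of the top. Four apron rails, 42 mm thick and 76 mm tall, run between adjacent legs with their top edges flush with the underside of the top and their outer faces flush with the legs' outer faces.

B is a simple wooden stool: a rectangular seat 296 mm (x) by 303 mm (y), 39 mm thick, top face at z = 438 mm, on four round legs, each 40 mm in diameter. The legs rest on z = 0, each leg's axis is inset half a diameter from the nearest pair of seat edges (so the leg's bounding box is flush with the corner).

C is a rectangular door frame: two vertical jambs of 55×94 mm section, 2053 mm tall, with a clear opening 823 mm wide between their inner faces. A header 54 mm tall and 94 mm deep lies on top of the jambs and spans the full outside width.

Four stools sit around the table at the −y, +y, −x, +x sides. The door frame is on top of the table.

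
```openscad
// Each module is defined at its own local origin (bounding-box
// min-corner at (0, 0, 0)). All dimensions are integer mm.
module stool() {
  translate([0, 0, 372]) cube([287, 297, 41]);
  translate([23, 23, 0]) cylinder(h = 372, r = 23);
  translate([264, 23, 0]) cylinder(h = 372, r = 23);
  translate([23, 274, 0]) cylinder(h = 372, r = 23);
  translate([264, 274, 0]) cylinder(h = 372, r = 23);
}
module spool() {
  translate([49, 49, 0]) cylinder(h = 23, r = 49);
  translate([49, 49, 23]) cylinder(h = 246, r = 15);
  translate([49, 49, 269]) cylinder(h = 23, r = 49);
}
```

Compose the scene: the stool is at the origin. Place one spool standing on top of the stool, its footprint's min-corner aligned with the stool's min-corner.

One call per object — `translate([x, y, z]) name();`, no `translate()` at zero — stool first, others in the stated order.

stool();
translate([0, 0, 413]) spool();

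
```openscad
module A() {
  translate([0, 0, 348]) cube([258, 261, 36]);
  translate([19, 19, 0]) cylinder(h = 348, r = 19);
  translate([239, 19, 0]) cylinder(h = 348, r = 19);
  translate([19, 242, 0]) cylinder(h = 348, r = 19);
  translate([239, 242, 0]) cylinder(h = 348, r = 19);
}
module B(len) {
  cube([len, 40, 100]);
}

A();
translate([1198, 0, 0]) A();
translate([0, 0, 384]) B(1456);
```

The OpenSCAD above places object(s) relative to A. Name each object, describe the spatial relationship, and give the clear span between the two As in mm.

Second stool starts at x = 1198; first ends at x = 258; clear span = 1198 − 258 = 940 mm.

A is a stool. B is a beam. A beam spans the tops of two stools. The clear span between the two stools is 940 mm.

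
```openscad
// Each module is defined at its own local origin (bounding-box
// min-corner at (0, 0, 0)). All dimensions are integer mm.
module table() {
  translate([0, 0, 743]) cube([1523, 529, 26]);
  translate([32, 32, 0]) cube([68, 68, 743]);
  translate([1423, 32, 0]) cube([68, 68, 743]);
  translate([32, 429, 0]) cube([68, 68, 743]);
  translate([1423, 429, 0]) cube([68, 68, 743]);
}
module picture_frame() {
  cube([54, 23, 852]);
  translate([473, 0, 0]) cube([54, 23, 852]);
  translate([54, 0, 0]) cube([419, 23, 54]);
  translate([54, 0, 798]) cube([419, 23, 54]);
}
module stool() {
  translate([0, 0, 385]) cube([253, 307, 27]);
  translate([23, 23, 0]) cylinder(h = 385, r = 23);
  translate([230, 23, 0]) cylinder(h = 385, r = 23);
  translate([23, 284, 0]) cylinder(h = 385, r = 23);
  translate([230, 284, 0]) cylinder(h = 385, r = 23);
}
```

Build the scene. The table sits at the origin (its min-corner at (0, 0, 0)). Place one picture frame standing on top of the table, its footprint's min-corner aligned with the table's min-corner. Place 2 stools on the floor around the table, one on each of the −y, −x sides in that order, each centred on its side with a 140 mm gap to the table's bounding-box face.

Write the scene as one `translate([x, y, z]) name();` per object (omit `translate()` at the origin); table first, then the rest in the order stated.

table();
translate([0, 0, 769]) picture_frame();
translate([635, -447, 0]) stool();
translate([-393, 111, 0]) stool();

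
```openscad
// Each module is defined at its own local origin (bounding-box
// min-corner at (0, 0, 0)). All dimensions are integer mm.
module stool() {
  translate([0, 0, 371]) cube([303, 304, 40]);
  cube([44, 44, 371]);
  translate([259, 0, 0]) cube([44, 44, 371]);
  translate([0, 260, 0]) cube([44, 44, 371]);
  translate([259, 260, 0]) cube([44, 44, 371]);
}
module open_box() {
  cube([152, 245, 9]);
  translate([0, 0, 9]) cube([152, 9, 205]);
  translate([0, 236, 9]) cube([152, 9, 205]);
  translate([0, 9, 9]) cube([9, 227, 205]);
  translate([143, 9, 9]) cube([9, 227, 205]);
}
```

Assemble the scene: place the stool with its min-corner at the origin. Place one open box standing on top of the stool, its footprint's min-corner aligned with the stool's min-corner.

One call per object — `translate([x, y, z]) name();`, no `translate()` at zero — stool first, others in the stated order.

stool();
translate([0, 0, 411]) open_box();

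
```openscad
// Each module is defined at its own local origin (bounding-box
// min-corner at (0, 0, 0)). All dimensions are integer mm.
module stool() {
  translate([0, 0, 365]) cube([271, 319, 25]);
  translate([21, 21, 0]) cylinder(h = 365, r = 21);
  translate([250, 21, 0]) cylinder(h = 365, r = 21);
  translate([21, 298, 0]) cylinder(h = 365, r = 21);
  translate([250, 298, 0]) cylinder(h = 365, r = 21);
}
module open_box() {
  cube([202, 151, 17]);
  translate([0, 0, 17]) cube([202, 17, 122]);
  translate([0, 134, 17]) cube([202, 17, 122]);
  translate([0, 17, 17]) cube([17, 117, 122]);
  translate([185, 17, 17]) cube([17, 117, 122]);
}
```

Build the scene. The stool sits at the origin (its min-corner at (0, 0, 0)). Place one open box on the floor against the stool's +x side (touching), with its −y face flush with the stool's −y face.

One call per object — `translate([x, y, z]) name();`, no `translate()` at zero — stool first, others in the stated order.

stool();
translate([271, 0, 0]) open_box();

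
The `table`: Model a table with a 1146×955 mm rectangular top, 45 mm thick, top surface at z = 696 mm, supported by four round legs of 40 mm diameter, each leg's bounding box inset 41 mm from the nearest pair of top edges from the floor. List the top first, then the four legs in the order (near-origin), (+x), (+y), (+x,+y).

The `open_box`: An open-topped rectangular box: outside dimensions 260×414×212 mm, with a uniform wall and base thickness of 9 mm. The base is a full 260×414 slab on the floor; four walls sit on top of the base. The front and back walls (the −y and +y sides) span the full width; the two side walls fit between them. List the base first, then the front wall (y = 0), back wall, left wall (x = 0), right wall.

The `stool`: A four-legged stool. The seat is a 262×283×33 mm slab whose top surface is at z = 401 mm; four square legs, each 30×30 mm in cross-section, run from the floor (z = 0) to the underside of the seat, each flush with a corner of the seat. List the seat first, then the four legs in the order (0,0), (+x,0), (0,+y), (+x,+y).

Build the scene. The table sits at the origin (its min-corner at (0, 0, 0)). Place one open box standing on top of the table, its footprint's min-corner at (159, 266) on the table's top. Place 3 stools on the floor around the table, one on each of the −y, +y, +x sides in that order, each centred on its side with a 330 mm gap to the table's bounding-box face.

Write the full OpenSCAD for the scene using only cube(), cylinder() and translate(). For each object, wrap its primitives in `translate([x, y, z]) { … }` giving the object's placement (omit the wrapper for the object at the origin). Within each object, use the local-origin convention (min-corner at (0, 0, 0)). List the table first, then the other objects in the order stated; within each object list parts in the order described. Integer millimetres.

translate([0, 0, 651]) cube([1146, 955, 45]);
translate([61, 61, 0]) cylinder(h = 651, r = 20);
translate([1085, 61, 0]) cylinder(h = 651, r = 20);
translate([61, 894, 0]) cylinder(h = 651, r = 20);
translate([1085, 894, 0]) cylinder(h = 651, r = 20);
translate([159, 266, 696]) {
  cube([260, 414, 9]);
  translate([0, 0, 9]) cube([260, 9, 203]);
  translate([0, 405, 9]) cube([260, 9, 203]);
  translate([0, 9, 9]) cube([9, 396, 203]);
  translate([251, 9, 9]) cube([9, 396, 203]);
}
translate([442, -613, 0]) {
  translate([0, 0, 368]) cube([262, 283, 33]);
  cube([30, 30, 368]);
  translate([232, 0, 0]) cube([30, 30, 368]);
  translate([0, 253, 0]) cube([30, 30, 368]);
  translate([232, 253, 0]) cube([30, 30, 368]);
}
translate([442, 1285, 0]) {
  translate([0, 0, 368]) cube([262, 283, 33]);
  cube([30, 30, 368]);
  translate([232, 0, 0]) cube([30, 30, 368]);
  translate([0, 253, 0]) cube([30, 30, 368]);
  translate([232, 253, 0]) cube([30, 30, 368]);
}
translate([1476, 336, 0]) {
  translate([0, 0, 368]) cube([262, 283, 33]);
  cube([30, 30, 368]);
  translate([232, 0, 0]) cube([30, 30, 368]);
  translate([0, 253, 0]) cube([30, 30, 368]);
  translate([232, 253, 0]) cube([30, 30, 368]);
}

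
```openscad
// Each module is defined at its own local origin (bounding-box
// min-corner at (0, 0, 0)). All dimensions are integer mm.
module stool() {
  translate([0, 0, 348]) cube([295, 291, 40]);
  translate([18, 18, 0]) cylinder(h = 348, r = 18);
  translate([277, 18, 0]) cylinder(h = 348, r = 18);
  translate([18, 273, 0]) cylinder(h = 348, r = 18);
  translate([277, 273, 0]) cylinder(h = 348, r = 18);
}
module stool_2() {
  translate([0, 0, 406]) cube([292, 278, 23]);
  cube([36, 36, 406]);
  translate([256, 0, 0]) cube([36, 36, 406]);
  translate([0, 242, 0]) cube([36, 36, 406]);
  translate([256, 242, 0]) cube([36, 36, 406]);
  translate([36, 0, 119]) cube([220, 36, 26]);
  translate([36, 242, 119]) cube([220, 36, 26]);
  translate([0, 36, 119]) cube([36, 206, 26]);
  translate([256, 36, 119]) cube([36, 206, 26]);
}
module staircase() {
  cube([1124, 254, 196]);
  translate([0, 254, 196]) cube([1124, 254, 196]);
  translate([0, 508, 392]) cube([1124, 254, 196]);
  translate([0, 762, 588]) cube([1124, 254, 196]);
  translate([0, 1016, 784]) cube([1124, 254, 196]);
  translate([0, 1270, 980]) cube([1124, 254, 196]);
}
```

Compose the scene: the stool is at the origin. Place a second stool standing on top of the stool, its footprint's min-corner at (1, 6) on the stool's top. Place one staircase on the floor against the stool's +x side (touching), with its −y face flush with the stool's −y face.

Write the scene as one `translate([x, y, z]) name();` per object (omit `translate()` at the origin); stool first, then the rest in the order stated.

stool();
translate([1, 6, 388]) stool_2();
translate([295, 0, 0]) staircase();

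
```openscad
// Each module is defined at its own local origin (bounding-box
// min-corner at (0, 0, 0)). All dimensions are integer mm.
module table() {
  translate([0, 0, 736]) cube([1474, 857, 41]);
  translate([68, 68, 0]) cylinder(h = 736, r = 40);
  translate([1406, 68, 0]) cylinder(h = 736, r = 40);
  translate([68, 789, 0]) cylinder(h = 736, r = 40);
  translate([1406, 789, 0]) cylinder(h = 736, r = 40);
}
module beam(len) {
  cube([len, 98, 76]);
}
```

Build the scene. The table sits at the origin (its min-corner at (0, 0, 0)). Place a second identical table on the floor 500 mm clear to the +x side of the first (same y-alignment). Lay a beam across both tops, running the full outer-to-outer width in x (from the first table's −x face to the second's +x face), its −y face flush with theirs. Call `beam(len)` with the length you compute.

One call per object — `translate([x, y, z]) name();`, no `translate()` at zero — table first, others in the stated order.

table();
translate([1974, 0, 0]) table();
translate([0, 0, 777]) beam(3448);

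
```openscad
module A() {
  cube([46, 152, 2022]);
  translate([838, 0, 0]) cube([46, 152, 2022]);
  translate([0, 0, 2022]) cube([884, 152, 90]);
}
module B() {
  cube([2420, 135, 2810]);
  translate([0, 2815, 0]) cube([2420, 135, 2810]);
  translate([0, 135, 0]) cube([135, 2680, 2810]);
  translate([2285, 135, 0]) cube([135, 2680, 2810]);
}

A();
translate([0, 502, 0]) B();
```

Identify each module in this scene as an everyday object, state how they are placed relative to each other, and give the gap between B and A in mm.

The house frame's nearest face is 350 mm from the door frame's +y face.

A is a door frame. B is a house frame. The house frame is on the floor beside the door frame on its +y side. The gap between the house frame and the door frame is 350 mm.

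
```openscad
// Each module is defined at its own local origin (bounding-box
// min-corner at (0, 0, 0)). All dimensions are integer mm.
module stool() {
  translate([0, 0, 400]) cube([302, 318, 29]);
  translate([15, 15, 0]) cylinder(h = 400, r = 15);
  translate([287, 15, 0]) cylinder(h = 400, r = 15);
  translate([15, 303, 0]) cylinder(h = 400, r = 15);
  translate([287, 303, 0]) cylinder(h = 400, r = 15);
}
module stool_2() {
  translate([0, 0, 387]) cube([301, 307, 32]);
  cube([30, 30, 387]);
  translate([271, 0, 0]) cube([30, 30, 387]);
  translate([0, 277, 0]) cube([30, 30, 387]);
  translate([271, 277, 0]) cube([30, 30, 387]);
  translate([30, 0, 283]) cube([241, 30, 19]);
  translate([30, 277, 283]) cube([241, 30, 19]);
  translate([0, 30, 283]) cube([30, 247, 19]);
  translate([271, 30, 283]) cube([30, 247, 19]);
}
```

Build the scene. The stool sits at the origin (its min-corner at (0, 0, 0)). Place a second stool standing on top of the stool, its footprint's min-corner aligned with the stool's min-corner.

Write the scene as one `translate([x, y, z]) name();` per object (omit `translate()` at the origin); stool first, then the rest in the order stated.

stool();
translate([0, 0, 429]) stool_2();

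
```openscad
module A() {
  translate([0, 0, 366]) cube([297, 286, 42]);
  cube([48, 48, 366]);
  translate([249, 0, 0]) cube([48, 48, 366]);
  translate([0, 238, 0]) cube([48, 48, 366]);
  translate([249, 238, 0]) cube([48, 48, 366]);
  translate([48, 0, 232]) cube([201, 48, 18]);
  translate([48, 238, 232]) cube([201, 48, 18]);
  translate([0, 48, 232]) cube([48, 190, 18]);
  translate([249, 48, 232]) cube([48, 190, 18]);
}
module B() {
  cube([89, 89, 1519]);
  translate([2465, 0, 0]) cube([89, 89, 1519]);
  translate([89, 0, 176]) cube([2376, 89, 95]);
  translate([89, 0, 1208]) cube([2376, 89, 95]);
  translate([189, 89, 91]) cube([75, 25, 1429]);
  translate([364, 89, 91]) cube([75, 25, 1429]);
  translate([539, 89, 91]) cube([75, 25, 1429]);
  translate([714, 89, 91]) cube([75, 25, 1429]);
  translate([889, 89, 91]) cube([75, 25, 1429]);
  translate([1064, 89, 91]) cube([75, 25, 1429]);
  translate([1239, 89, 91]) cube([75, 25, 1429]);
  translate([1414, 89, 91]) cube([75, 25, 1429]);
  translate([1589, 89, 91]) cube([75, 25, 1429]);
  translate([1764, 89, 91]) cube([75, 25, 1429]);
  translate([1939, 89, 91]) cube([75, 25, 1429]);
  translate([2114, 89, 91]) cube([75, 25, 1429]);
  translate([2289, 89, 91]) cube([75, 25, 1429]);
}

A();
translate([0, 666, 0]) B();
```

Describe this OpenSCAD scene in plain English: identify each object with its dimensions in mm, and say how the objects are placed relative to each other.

A is a simple wooden stool: a rectangular seat 297 mm (x) by 286 mm (y), 42 mm thick, top face at z = 408 mm, on four square legs, each 48×48 mm in cross-section. The legs rest on z = 0, each flush with a corner of the seat. Four stretchers, 48 mm wide and 18 mm tall, connect adjacent legs with their undersides at z = 232 mm, each running between the inner faces of the legs it joins and aligned with the legs' outer faces on the other axis.

B is a fence section. Two 89×89 mm posts, 1519 mm tall, stand on the floor with a clear span of 2376 mm between their inner faces. Two horizontal rails of 89×95 mm section span the gap between the posts with their undersides at z = 176 mm and z = 1208 mm, flush with the posts' −y face. 13 pickets, each 75 mm wide, 25 mm thick and 1429 mm tall, are fixed to the +y face of the rails with their bottoms at z = 91 mm, evenly spaced across the span with equal gaps (rounded down to the nearest mm) at the −x end and between each pair — any rounding remainder accumulates at the +x end.

The fence section is on the floor beside the stool on its +y side.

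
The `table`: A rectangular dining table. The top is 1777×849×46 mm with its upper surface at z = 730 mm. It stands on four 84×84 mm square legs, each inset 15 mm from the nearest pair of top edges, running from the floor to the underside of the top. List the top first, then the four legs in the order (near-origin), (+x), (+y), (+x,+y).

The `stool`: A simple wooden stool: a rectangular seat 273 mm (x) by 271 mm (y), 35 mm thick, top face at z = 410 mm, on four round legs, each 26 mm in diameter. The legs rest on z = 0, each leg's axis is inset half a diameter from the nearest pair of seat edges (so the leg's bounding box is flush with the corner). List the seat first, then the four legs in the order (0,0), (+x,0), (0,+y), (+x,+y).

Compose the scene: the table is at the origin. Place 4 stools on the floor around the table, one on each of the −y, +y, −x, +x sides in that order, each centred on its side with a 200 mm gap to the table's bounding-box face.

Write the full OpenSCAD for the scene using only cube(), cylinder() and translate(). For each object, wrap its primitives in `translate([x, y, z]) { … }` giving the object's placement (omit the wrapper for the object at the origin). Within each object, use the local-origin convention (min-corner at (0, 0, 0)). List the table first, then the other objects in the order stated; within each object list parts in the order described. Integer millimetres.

translate([0, 0, 684]) cube([1777, 849, 46]);
translate([15, 15, 0]) cube([84, 84, 684]);
translate([1678, 15, 0]) cube([84, 84, 684]);
translate([15, 750, 0]) cube([84, 84, 684]);
translate([1678, 750, 0]) cube([84, 84, 684]);
translate([752, -471, 0]) {
  translate([0, 0, 375]) cube([273, 271, 35]);
  translate([13, 13, 0]) cylinder(h = 375, r = 13);
  translate([260, 13, 0]) cylinder(h = 375, r = 13);
  translate([13, 258, 0]) cylinder(h = 375, r = 13);
  translate([260, 258, 0]) cylinder(h = 375, r = 13);
}
translate([752, 1049, 0]) {
  translate([0, 0, 375]) cube([273, 271, 35]);
  translate([13, 13, 0]) cylinder(h = 375, r = 13);
  translate([260, 13, 0]) cylinder(h = 375, r = 13);
  translate([13, 258, 0]) cylinder(h = 375, r = 13);
  translate([260, 258, 0]) cylinder(h = 375, r = 13);
}
translate([-473, 289, 0]) {
  translate([0, 0, 375]) cube([273, 271, 35]);
  translate([13, 13, 0]) cylinder(h = 375, r = 13);
  translate([260, 13, 0]) cylinder(h = 375, r = 13);
  translate([13, 258, 0]) cylinder(h = 375, r = 13);
  translate([260, 258, 0]) cylinder(h = 375, r = 13);
}
translate([1977, 289, 0]) {
  translate([0, 0, 375]) cube([273, 271, 35]);
  translate([13, 13, 0]) cylinder(h = 375, r = 13);
  translate([260, 13, 0]) cylinder(h = 375, r = 13);
  translate([13, 258, 0]) cylinder(h = 375, r = 13);
  translate([260, 258, 0]) cylinder(h = 375, r = 13);
}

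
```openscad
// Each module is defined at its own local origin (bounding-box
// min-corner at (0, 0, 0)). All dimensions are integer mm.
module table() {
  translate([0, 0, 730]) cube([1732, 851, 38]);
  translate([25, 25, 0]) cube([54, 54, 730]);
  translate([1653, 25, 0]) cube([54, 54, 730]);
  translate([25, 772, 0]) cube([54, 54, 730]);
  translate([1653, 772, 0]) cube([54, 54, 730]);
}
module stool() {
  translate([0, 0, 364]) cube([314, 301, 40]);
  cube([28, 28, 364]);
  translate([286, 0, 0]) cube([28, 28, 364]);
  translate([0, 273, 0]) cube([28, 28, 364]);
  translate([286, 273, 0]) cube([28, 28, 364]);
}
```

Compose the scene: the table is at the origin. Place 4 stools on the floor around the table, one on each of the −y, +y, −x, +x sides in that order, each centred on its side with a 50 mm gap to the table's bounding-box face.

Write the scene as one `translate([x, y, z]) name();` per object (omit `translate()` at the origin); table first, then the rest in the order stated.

table();
translate([709, -351, 0]) stool();
translate([709, 901, 0]) stool();
translate([-364, 275, 0]) stool();
translate([1782, 275, 0]) stool();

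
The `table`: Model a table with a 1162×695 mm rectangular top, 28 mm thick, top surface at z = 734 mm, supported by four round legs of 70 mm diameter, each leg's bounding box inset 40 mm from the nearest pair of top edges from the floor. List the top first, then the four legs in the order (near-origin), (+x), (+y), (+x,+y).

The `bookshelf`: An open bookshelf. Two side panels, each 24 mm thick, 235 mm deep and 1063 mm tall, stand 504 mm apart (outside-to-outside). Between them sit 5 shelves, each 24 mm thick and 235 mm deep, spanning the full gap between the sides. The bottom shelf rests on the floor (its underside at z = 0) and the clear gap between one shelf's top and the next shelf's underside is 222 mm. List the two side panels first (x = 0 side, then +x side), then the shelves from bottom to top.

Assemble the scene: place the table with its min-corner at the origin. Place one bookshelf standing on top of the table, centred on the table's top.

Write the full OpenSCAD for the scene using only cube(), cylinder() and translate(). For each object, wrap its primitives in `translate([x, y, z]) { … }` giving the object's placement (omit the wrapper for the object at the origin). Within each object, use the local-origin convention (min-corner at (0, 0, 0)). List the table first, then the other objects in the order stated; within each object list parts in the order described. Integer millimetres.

translate([0, 0, 706]) cube([1162, 695, 28]);
translate([75, 75, 0]) cylinder(h = 706, r = 35);
translate([1087, 75, 0]) cylinder(h = 706, r = 35);
translate([75, 620, 0]) cylinder(h = 706, r = 35);
translate([1087, 620, 0]) cylinder(h = 706, r = 35);
translate([329, 230, 734]) {
  cube([24, 235, 1063]);
  translate([480, 0, 0]) cube([24, 235, 1063]);
  translate([24, 0, 0]) cube([456, 235, 24]);
  translate([24, 0, 246]) cube([456, 235, 24]);
  translate([24, 0, 492]) cube([456, 235, 24]);
  translate([24, 0, 738]) cube([456, 235, 24]);
  translate([24, 0, 984]) cube([456, 235, 24]);
}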